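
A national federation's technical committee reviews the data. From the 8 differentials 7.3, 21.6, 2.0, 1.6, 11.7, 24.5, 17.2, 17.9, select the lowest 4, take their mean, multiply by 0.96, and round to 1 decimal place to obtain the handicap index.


All differentials: 7.3, 21.6, 2.0, 1.6, 11.7, 24.5, 17.2, 17.9
Sorted: 1.6, 2.0, 7.3, 11.7, 17.2, 17.9, 21.6, 24.5
Best 4: 1.6, 2.0, 7.3, 11.7
Average of best = 22.6 / 4 = 5.65
Raw index = 5.65 * 0.96 = 5.424
Handicap index = round(5.424, 1) = 5.4

5.4


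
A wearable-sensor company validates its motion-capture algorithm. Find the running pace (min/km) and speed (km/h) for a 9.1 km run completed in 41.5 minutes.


Pace = time / distance = 41.5 min / 9.1 km = 4.5604 min/km
Speed = distance / time_in_hours = 9.1 / 0.6917 hr
Speed = 13.1566 km/h

4.5604 min/km, 13.1566 km/h


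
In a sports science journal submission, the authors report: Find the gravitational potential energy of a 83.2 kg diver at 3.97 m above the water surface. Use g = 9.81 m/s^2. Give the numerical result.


PE = m * g * h
PE = 83.2 * 9.81 * 3.97
PE = 816.192 * 3.97 = 3240.2822 J

3240.2822 J


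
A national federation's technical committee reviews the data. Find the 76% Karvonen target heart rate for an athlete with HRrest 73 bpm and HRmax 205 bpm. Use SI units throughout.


Target = HRrest + pct*(HRmax - HRrest)
Heart rate reserve = HRmax - HRrest = 205 - 73 = 132 bpm
Fraction = 76% = 0.76
Target = 73 + 0.76 * 132
Target = 73 + 100.32 = 173.32 bpm

173.32 bpm


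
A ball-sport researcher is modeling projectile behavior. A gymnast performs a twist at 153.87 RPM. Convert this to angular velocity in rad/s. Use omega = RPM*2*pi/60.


omega = RPM * 2 * pi / 60
omega = 153.87 * 2 * 3.14159 / 60
omega = 966.7937 / 60 = 16.1132 rad/s

16.1132 rad/s


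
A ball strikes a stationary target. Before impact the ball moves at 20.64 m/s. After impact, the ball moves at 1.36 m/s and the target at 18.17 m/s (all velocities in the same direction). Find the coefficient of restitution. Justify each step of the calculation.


e = (v2_after - v1_after) / (v1_before - v2_before)
Numerator = 18.17 - 1.36 = 16.81
Denominator = 20.64 - 0 = 20.64
e = 16.81 / 20.64 = 0.8144

0.8144


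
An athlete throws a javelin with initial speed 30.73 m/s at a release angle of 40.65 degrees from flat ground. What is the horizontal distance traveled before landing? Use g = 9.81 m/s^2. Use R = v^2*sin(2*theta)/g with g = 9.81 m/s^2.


R = v^2 * sin(2*theta) / g
Convert angle to radians: theta = 40.65 deg = 0.7095 rad
sin(2*theta) = sin(1.419) = 0.9885
R = 30.73^2 * 0.9885 / 9.81
R = 944.3329 * 0.9885 / 9.81 = 95.1547 m

95.1547 m


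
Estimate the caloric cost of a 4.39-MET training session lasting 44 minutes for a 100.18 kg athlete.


kcal = MET * mass * time_hr
Convert time: 44 min = 0.7333 hr
kcal = 4.39 * 100.18 * 0.7333
kcal = 322.5128 kcal

322.5128 kcal


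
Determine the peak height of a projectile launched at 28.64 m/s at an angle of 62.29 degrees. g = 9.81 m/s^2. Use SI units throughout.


H = (v*sin(theta))^2 / (2*g)
vy = v*sin(theta) = 28.64 * sin(62.29 deg) = 25.3553 m/s
H = vy^2 / (2*g) = 642.8937 / (2*9.81)
H = 642.8937 / 19.62 = 32.7673 m

32.7673 m


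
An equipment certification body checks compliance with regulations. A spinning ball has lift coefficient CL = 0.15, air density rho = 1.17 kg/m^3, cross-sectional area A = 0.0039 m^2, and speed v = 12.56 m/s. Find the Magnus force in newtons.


FM = 0.5 * CL * rho * A * v^2
FM = 0.5 * 0.15 * 1.17 * 0.0039 * 12.56^2
v^2 = 157.7536
FM = 0.5 * 0.15 * 1.17 * 0.0039 * 157.7536 = 0.054 N

0.054 N


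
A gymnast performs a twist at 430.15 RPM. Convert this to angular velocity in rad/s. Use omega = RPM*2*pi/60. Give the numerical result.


omega = RPM * 2 * pi / 60
omega = 430.15 * 2 * 3.14159 / 60
omega = 2702.7122 / 60 = 45.0452 rad/s

45.0452 rad/s


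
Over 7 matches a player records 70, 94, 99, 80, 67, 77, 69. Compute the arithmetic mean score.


Average = sum / n
Sum = 556
Average = 556 / 7 = 79.4286

79.4286


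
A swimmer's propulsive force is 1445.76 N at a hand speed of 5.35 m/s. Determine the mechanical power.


P = F * v
P = 1445.76 * 5.35
P = 7734.816 W

7734.816 W


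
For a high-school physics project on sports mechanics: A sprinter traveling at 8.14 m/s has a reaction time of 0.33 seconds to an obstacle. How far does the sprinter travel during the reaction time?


d = v * t
d = 8.14 * 0.33
d = 2.6862 m

2.6862 m


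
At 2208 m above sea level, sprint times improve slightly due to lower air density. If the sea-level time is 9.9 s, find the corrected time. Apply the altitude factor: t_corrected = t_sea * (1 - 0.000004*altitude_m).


Correction factor = 1 - 0.000004 * 2208 = 0.991168
t_corrected = t_sea * factor = 9.9 * 0.991168
t_corrected = 9.8126 s

9.8126 s


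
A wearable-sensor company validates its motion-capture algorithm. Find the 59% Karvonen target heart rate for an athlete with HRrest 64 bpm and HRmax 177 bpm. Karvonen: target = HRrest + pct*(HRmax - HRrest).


Target = HRrest + pct*(HRmax - HRrest)
Heart rate reserve = HRmax - HRrest = 177 - 64 = 113 bpm
Fraction = 59% = 0.59
Target = 64 + 0.59 * 113
Target = 64 + 66.67 = 130.67 bpm

130.67 bpm


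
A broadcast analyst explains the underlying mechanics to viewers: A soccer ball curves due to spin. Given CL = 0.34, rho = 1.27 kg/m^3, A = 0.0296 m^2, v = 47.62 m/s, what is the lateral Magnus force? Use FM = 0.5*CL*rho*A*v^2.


FM = 0.5 * CL * rho * A * v^2
FM = 0.5 * 0.34 * 1.27 * 0.0296 * 47.62^2
v^2 = 2267.6644
FM = 0.5 * 0.34 * 1.27 * 0.0296 * 2267.6644 = 14.4918 N

14.4918 N


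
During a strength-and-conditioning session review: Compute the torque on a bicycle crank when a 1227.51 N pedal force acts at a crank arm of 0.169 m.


tau = F * d
tau = 1227.51 * 0.169
tau = 207.4492 N*m

207.4492 N*m


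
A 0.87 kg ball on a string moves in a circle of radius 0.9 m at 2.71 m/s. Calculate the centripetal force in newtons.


Fc = m * v^2 / r
v^2 = 2.71^2 = 7.3441
Fc = 0.87 * 7.3441 / 0.9
Fc = 6.3894 / 0.9 = 7.0993 N

7.0993 N


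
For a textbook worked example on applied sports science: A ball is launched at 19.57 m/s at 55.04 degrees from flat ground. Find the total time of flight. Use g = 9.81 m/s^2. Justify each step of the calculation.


T = 2*v*sin(theta)/g
sin(theta) = sin(55.04 deg) = 0.8196
T = 2*19.57*0.8196 / 9.81
T = 32.0773 / 9.81 = 3.2699 s

3.2699 s


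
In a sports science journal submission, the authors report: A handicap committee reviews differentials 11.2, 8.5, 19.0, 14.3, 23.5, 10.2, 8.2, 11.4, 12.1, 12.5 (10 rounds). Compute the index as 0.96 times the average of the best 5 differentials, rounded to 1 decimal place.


All differentials: 11.2, 8.5, 19.0, 14.3, 23.5, 10.2, 8.2, 11.4, 12.1, 12.5
Sorted: 8.2, 8.5, 10.2, 11.2, 11.4, 12.1, 12.5, 14.3, 19.0, 23.5
Best 5: 8.2, 8.5, 10.2, 11.2, 11.4
Average of best = 49.5 / 5 = 9.9
Raw index = 9.9 * 0.96 = 9.504
Handicap index = round(9.504, 1) = 9.5

9.5


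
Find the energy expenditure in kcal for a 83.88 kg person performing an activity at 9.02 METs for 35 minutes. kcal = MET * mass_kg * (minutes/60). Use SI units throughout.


kcal = MET * mass * time_hr
Convert time: 35 min = 0.5833 hr
kcal = 9.02 * 83.88 * 0.5833
kcal = 441.3486 kcal

441.3486 kcal


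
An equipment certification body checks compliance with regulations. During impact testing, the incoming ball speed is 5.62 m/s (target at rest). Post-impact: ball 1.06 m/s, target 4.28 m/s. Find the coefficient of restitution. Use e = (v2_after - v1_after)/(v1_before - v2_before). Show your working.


e = (v2_after - v1_after) / (v1_before - v2_before)
Numerator = 4.28 - 1.06 = 3.22
Denominator = 5.62 - 0 = 5.62
e = 3.22 / 5.62 = 0.573

0.573


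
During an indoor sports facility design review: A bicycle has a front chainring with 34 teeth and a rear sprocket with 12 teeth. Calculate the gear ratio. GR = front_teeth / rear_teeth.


GR = front_teeth / rear_teeth
GR = 34 / 12
GR = 2.8333

2.8333


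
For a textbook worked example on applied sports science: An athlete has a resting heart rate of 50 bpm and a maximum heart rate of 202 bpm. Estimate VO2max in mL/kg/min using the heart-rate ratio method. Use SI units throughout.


VO2max = 15.3 * HRmax / HRrest
VO2max = 15.3 * 202 / 50
VO2max = 3090.6 / 50 = 61.812 mL/kg/min

61.812 mL/kg/min


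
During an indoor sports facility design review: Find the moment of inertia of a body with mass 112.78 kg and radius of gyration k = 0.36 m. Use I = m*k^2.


I = m * k^2
I = 112.78 * 0.36^2
I = 112.78 * 0.1296 = 14.6163 kg*m^2

14.6163 kg*m^2


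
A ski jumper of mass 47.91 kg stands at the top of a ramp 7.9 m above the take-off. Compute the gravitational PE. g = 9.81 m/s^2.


PE = m * g * h
PE = 47.91 * 9.81 * 7.9
PE = 469.9971 * 7.9 = 3712.9771 J

3712.9771 J


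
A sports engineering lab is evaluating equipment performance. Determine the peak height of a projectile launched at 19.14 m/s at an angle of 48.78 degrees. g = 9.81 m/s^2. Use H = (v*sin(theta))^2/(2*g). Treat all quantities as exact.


H = (v*sin(theta))^2 / (2*g)
vy = v*sin(theta) = 19.14 * sin(48.78 deg) = 14.3968 m/s
H = vy^2 / (2*g) = 207.2684 / (2*9.81)
H = 207.2684 / 19.62 = 10.5641 m

10.5641 m


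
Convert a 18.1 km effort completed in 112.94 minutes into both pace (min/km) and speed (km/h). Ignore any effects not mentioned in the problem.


Pace = time / distance = 112.94 min / 18.1 km = 6.2398 min/km
Speed = distance / time_in_hours = 18.1 / 1.8823 hr
Speed = 9.6157 km/h

6.2398 min/km, 9.6157 km/h


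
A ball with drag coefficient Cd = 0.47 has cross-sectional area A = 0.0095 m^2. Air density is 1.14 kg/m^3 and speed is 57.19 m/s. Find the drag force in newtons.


Fd = 0.5 * Cd * rho * A * v^2
Fd = 0.5 * 0.47 * 1.14 * 0.0095 * 57.19^2
v^2 = 3270.6961
Fd = 0.5 * 0.47 * 1.14 * 0.0095 * 3270.6961 = 8.3241 N

8.3241 N


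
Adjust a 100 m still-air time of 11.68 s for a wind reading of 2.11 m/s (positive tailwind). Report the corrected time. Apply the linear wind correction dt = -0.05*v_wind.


dt = -0.05 * v_wind = -0.05 * 2.11 = -0.1055 s
t_corrected = t_still + dt = 11.68 + (-0.1055)
t_corrected = 11.5745 s

11.5745 s


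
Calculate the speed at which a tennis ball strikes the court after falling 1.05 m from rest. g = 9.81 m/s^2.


v = sqrt(2 * g * h)
v = sqrt(2 * 9.81 * 1.05)
v = sqrt(20.601) = 4.5388 m/s

4.5388 m/s


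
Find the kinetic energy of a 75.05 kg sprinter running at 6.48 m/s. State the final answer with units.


KE = 0.5 * m * v^2
KE = 0.5 * 75.05 * 6.48^2
KE = 0.5 * 75.05 * 41.9904 = 1575.6898 J

1575.6898 J


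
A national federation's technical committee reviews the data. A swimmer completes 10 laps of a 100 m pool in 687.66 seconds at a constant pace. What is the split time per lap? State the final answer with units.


Split time = total_time / n_laps = 687.66 / 10
Split time = 68.766 s per lap

68.766 s


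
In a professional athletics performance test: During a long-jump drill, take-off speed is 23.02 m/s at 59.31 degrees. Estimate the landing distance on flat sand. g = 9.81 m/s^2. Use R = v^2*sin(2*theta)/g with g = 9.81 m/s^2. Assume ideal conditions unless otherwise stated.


R = v^2 * sin(2*theta) / g
Convert angle to radians: theta = 59.31 deg = 1.0352 rad
sin(2*theta) = sin(2.0703) = 0.8778
R = 23.02^2 * 0.8778 / 9.81
R = 529.9204 * 0.8778 / 9.81 = 47.4182 m

47.4182 m


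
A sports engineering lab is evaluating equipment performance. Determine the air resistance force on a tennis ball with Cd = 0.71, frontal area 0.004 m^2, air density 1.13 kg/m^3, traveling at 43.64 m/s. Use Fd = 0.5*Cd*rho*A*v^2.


Fd = 0.5 * Cd * rho * A * v^2
Fd = 0.5 * 0.71 * 1.13 * 0.004 * 43.64^2
v^2 = 1904.4496
Fd = 0.5 * 0.71 * 1.13 * 0.004 * 1904.4496 = 3.0559 N

3.0559 N


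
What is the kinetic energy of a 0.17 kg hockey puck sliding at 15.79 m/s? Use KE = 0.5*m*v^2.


KE = 0.5 * m * v^2
KE = 0.5 * 0.17 * 15.79^2
KE = 0.5 * 0.17 * 249.3241 = 21.1925 J

21.1925 J


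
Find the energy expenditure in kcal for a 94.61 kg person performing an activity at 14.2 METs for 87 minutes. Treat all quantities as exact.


kcal = MET * mass * time_hr
Convert time: 87 min = 1.45 hr
kcal = 14.2 * 94.61 * 1.45
kcal = 1948.0199 kcal

1948.0199 kcal


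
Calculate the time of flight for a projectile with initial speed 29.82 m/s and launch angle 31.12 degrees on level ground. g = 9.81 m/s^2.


T = 2*v*sin(theta)/g
sin(theta) = sin(31.12 deg) = 0.5168
T = 2*29.82*0.5168 / 9.81
T = 30.8239 / 9.81 = 3.1421 s

3.1421 s


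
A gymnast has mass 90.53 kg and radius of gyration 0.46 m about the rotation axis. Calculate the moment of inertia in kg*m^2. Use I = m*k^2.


I = m * k^2
I = 90.53 * 0.46^2
I = 90.53 * 0.2116 = 19.1561 kg*m^2

19.1561 kg*m^2


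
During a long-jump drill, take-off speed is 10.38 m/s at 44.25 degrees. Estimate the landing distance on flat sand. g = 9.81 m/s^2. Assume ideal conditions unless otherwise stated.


R = v^2 * sin(2*theta) / g
Convert angle to radians: theta = 44.25 deg = 0.7723 rad
sin(2*theta) = sin(1.5446) = 0.9997
R = 10.38^2 * 0.9997 / 9.81
R = 107.7444 * 0.9997 / 9.81 = 10.9794 m

10.9794 m


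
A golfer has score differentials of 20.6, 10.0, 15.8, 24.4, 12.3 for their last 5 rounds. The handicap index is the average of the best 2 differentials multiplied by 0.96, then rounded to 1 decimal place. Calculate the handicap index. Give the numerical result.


All differentials: 20.6, 10.0, 15.8, 24.4, 12.3
Sorted: 10.0, 12.3, 15.8, 20.6, 24.4
Best 2: 10.0, 12.3
Average of best = 22.3 / 2 = 11.15
Raw index = 11.15 * 0.96 = 10.704
Handicap index = round(10.704, 1) = 10.7

10.7


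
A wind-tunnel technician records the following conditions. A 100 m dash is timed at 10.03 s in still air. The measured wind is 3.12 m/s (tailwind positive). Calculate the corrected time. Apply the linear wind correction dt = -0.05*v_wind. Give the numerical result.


dt = -0.05 * v_wind = -0.05 * 3.12 = -0.156 s
t_corrected = t_still + dt = 10.03 + (-0.156)
t_corrected = 9.874 s

9.874 s


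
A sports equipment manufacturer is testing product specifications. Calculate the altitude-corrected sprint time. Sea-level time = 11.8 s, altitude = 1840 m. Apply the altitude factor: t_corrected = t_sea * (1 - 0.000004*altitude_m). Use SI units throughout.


Correction factor = 1 - 0.000004 * 1840 = 0.99264
t_corrected = t_sea * factor = 11.8 * 0.99264
t_corrected = 11.7132 s

11.7132 s


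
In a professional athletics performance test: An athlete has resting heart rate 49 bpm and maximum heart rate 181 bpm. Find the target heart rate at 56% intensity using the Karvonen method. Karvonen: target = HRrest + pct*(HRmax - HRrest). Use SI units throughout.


Target = HRrest + pct*(HRmax - HRrest)
Heart rate reserve = HRmax - HRrest = 181 - 49 = 132 bpm
Fraction = 56% = 0.56
Target = 49 + 0.56 * 132
Target = 49 + 73.92 = 122.92 bpm

122.92 bpm


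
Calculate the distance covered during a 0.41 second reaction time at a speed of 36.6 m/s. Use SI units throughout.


d = v * t
d = 36.6 * 0.41
d = 15.006 m

15.006 m


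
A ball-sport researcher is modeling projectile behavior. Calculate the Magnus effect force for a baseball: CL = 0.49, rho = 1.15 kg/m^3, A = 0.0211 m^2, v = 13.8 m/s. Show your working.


FM = 0.5 * CL * rho * A * v^2
FM = 0.5 * 0.49 * 1.15 * 0.0211 * 13.8^2
v^2 = 190.44
FM = 0.5 * 0.49 * 1.15 * 0.0211 * 190.44 = 1.1322 N

1.1322 N


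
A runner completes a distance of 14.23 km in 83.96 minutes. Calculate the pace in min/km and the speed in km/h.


Pace = time / distance = 83.96 min / 14.23 km = 5.9002 min/km
Speed = distance / time_in_hours = 14.23 / 1.3993 hr
Speed = 10.1691 km/h

5.9002 min/km, 10.1691 km/h


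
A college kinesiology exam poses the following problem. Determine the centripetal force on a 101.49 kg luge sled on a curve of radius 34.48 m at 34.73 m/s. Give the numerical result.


Fc = m * v^2 / r
v^2 = 34.73^2 = 1206.1729
Fc = 101.49 * 1206.1729 / 34.48
Fc = 122414.4876 / 34.48 = 3550.3042 N

3550.3042 N


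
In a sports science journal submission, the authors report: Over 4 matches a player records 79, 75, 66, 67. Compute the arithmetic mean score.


Average = sum / n
Sum = 287
Average = 287 / 4 = 71.75

71.75


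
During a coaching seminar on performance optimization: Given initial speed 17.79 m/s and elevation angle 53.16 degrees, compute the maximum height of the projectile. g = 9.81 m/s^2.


H = (v*sin(theta))^2 / (2*g)
vy = v*sin(theta) = 17.79 * sin(53.16 deg) = 14.2376 m/s
H = vy^2 / (2*g) = 202.7083 / (2*9.81)
H = 202.7083 / 19.62 = 10.3317 m

10.3317 m


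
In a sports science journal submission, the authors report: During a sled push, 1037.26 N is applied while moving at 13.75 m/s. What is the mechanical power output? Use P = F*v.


P = F * v
P = 1037.26 * 13.75
P = 14262.325 W

14262.325 W


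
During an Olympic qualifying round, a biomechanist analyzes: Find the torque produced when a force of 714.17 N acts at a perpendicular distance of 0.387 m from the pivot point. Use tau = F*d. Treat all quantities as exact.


tau = F * d
tau = 714.17 * 0.387
tau = 276.3838 N*m

276.3838 N*m


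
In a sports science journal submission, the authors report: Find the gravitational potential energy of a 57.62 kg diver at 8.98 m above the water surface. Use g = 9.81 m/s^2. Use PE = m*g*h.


PE = m * g * h
PE = 57.62 * 9.81 * 8.98
PE = 565.2522 * 8.98 = 5075.9648 J

5075.9648 J


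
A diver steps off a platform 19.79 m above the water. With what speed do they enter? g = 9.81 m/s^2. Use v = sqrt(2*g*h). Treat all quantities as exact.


v = sqrt(2 * g * h)
v = sqrt(2 * 9.81 * 19.79)
v = sqrt(388.2798) = 19.7048 m/s

19.7048 m/s


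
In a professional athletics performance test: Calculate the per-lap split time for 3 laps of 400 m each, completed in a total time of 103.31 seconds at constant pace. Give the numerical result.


Split time = total_time / n_laps = 103.31 / 3
Split time = 34.4367 s per lap

34.4367 s


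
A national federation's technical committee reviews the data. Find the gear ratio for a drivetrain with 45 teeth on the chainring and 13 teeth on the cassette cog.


GR = front_teeth / rear_teeth
GR = 45 / 13
GR = 3.4615

3.4615


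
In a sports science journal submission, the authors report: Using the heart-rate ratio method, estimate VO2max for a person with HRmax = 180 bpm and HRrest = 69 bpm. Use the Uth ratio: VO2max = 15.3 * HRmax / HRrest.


VO2max = 15.3 * HRmax / HRrest
VO2max = 15.3 * 180 / 69
VO2max = 2754 / 69 = 39.913 mL/kg/min

39.913 mL/kg/min


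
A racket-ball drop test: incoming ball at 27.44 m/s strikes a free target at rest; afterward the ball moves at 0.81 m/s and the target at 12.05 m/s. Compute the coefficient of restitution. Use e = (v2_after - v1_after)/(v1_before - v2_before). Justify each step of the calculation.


e = (v2_after - v1_after) / (v1_before - v2_before)
Numerator = 12.05 - 0.81 = 11.24
Denominator = 27.44 - 0 = 27.44
e = 11.24 / 27.44 = 0.4096

0.4096


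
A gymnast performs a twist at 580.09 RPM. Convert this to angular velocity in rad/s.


omega = RPM * 2 * pi / 60
omega = 580.09 * 2 * 3.14159 / 60
omega = 3644.813 / 60 = 60.7469 rad/s

60.7469 rad/s


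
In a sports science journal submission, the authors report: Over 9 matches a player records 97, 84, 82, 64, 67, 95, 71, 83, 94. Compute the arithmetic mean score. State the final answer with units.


Average = sum / n
Sum = 737
Average = 737 / 9 = 81.8889

81.8889


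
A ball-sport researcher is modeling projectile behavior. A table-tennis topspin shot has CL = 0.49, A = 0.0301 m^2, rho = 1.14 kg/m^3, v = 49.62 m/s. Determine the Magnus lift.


FM = 0.5 * CL * rho * A * v^2
FM = 0.5 * 0.49 * 1.14 * 0.0301 * 49.62^2
v^2 = 2462.1444
FM = 0.5 * 0.49 * 1.14 * 0.0301 * 2462.1444 = 20.6991 N

20.6991 N


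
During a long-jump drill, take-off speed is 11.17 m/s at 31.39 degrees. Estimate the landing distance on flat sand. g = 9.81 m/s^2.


R = v^2 * sin(2*theta) / g
Convert angle to radians: theta = 31.39 deg = 0.5479 rad
sin(2*theta) = sin(1.0957) = 0.8893
R = 11.17^2 * 0.8893 / 9.81
R = 124.7689 * 0.8893 / 9.81 = 11.31 m

11.31 m


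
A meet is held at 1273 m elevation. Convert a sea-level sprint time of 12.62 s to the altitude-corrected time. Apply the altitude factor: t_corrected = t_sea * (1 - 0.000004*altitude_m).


Correction factor = 1 - 0.000004 * 1273 = 0.994908
t_corrected = t_sea * factor = 12.62 * 0.994908
t_corrected = 12.5557 s

12.5557 s


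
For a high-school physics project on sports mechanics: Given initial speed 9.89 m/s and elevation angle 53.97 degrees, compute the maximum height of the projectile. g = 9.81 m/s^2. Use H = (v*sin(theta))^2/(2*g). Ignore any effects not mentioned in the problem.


H = (v*sin(theta))^2 / (2*g)
vy = v*sin(theta) = 9.89 * sin(53.97 deg) = 7.9981 m/s
H = vy^2 / (2*g) = 63.9701 / (2*9.81)
H = 63.9701 / 19.62 = 3.2605 m

3.2605 m


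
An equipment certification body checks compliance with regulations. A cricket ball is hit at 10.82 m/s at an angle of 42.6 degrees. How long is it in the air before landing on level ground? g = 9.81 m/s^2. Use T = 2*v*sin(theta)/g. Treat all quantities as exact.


T = 2*v*sin(theta)/g
sin(theta) = sin(42.6 deg) = 0.6769
T = 2*10.82*0.6769 / 9.81
T = 14.6476 / 9.81 = 1.4931 s

1.4931 s


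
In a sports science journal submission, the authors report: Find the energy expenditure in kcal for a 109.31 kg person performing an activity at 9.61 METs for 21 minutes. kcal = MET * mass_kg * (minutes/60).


kcal = MET * mass * time_hr
Convert time: 21 min = 0.35 hr
kcal = 9.61 * 109.31 * 0.35
kcal = 367.6642 kcal

367.6642 kcal


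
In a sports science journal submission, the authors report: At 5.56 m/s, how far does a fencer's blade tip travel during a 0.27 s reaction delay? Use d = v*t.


d = v * t
d = 5.56 * 0.27
d = 1.5012 m

1.5012 m


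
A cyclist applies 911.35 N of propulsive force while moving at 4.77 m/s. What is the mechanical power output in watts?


P = F * v
P = 911.35 * 4.77
P = 4347.1395 W

4347.1395 W


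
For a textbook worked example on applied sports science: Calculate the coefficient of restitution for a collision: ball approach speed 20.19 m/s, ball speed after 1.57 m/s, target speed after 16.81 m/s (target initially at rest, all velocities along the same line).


e = (v2_after - v1_after) / (v1_before - v2_before)
Numerator = 16.81 - 1.57 = 15.24
Denominator = 20.19 - 0 = 20.19
e = 15.24 / 20.19 = 0.7548

0.7548


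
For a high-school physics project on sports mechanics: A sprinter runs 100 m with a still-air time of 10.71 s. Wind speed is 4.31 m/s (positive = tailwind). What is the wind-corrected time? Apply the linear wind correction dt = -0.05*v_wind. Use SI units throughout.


dt = -0.05 * v_wind = -0.05 * 4.31 = -0.2155 s
t_corrected = t_still + dt = 10.71 + (-0.2155)
t_corrected = 10.4945 s

10.4945 s


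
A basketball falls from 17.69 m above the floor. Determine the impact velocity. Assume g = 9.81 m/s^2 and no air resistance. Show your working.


v = sqrt(2 * g * h)
v = sqrt(2 * 9.81 * 17.69)
v = sqrt(347.0778) = 18.63 m/s

18.63 m/s


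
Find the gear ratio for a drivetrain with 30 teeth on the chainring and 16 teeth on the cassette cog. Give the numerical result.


GR = front_teeth / rear_teeth
GR = 30 / 16
GR = 1.875

1.875


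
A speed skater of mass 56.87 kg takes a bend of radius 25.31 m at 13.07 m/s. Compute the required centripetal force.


Fc = m * v^2 / r
v^2 = 13.07^2 = 170.8249
Fc = 56.87 * 170.8249 / 25.31
Fc = 9714.8121 / 25.31 = 383.833 N

383.833 N


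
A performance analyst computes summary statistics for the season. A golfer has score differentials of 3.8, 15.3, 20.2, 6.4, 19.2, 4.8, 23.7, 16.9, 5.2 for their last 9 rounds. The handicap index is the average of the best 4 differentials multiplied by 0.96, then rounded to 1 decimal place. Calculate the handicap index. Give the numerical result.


All differentials: 3.8, 15.3, 20.2, 6.4, 19.2, 4.8, 23.7, 16.9, 5.2
Sorted: 3.8, 4.8, 5.2, 6.4, 15.3, 16.9, 19.2, 20.2, 23.7
Best 4: 3.8, 4.8, 5.2, 6.4
Average of best = 20.2 / 4 = 5.05
Raw index = 5.05 * 0.96 = 4.848
Handicap index = round(4.848, 1) = 4.8

4.8


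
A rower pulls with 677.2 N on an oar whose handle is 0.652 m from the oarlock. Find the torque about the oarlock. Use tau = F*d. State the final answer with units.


tau = F * d
tau = 677.2 * 0.652
tau = 441.5344 N*m

441.5344 N*m


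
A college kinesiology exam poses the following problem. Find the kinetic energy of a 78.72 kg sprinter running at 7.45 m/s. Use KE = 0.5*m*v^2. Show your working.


KE = 0.5 * m * v^2
KE = 0.5 * 78.72 * 7.45^2
KE = 0.5 * 78.72 * 55.5025 = 2184.5784 J

2184.5784 J


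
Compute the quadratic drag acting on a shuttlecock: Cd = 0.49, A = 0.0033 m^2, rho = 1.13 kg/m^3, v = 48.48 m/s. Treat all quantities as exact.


Fd = 0.5 * Cd * rho * A * v^2
Fd = 0.5 * 0.49 * 1.13 * 0.0033 * 48.48^2
v^2 = 2350.3104
Fd = 0.5 * 0.49 * 1.13 * 0.0033 * 2350.3104 = 2.1473 N

2.1473 N


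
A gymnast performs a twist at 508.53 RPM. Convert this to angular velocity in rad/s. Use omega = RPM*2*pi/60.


omega = RPM * 2 * pi / 60
omega = 508.53 * 2 * 3.14159 / 60
omega = 3195.1882 / 60 = 53.2531 rad/s

53.2531 rad/s


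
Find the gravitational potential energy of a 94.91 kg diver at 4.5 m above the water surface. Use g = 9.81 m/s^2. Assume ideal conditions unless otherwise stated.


PE = m * g * h
PE = 94.91 * 9.81 * 4.5
PE = 931.0671 * 4.5 = 4189.802 J

4189.802 J


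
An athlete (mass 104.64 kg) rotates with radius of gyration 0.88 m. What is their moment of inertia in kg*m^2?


I = m * k^2
I = 104.64 * 0.88^2
I = 104.64 * 0.7744 = 81.0332 kg*m^2

81.0332 kg*m^2


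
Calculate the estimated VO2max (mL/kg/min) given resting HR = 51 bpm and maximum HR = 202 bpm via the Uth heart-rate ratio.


VO2max = 15.3 * HRmax / HRrest
VO2max = 15.3 * 202 / 51
VO2max = 3090.6 / 51 = 60.6 mL/kg/min

60.6 mL/kg/min


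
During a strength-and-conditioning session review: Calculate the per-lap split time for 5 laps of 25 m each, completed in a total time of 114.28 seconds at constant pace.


Split time = total_time / n_laps = 114.28 / 5
Split time = 22.856 s per lap

22.856 s


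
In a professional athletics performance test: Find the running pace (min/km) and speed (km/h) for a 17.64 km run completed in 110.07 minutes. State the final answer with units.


Pace = time / distance = 110.07 min / 17.64 km = 6.2398 min/km
Speed = distance / time_in_hours = 17.64 / 1.8345 hr
Speed = 9.6157 km/h

6.2398 min/km, 9.6157 km/h


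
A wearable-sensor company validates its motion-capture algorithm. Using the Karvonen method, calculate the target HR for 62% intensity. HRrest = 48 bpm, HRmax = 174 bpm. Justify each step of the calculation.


Target = HRrest + pct*(HRmax - HRrest)
Heart rate reserve = HRmax - HRrest = 174 - 48 = 126 bpm
Fraction = 62% = 0.62
Target = 48 + 0.62 * 126
Target = 48 + 78.12 = 126.12 bpm

126.12 bpm


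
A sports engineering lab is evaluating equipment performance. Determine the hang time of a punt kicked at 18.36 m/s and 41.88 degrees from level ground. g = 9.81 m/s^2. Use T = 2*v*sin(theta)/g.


T = 2*v*sin(theta)/g
sin(theta) = sin(41.88 deg) = 0.6676
T = 2*18.36*0.6676 / 9.81
T = 24.5133 / 9.81 = 2.4988 s

2.4988 s


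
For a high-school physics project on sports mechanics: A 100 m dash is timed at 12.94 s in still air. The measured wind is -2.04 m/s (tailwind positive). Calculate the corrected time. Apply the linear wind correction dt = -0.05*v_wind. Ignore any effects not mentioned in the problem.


dt = -0.05 * v_wind = -0.05 * -2.04 = 0.102 s
t_corrected = t_still + dt = 12.94 + (0.102)
t_corrected = 13.042 s

13.042 s


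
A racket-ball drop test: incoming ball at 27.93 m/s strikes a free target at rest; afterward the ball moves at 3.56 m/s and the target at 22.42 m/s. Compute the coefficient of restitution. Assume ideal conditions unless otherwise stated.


e = (v2_after - v1_after) / (v1_before - v2_before)
Numerator = 22.42 - 3.56 = 18.86
Denominator = 27.93 - 0 = 27.93
e = 18.86 / 27.93 = 0.6753

0.6753


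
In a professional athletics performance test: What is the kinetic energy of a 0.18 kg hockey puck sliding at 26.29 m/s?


KE = 0.5 * m * v^2
KE = 0.5 * 0.18 * 26.29^2
KE = 0.5 * 0.18 * 691.1641 = 62.2048 J

62.2048 J


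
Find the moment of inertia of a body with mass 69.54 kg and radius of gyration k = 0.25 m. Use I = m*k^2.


I = m * k^2
I = 69.54 * 0.25^2
I = 69.54 * 0.0625 = 4.3463 kg*m^2

4.3463 kg*m^2


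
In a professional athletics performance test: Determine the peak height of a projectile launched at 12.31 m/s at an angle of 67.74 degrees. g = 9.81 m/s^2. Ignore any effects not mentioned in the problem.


H = (v*sin(theta))^2 / (2*g)
vy = v*sin(theta) = 12.31 * sin(67.74 deg) = 11.3926 m/s
H = vy^2 / (2*g) = 129.7911 / (2*9.81)
H = 129.7911 / 19.62 = 6.6152 m

6.6152 m


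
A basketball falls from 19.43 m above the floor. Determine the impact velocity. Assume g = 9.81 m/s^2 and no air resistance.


v = sqrt(2 * g * h)
v = sqrt(2 * 9.81 * 19.43)
v = sqrt(381.2166) = 19.5248 m/s

19.5248 m/s


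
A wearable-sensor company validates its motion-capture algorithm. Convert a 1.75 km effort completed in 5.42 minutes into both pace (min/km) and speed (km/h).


Pace = time / distance = 5.42 min / 1.75 km = 3.0971 min/km
Speed = distance / time_in_hours = 1.75 / 0.0903 hr
Speed = 19.3727 km/h

3.0971 min/km, 19.3727 km/h


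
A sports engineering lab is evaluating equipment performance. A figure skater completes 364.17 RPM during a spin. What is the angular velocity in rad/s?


omega = RPM * 2 * pi / 60
omega = 364.17 * 2 * 3.14159 / 60
omega = 2288.1476 / 60 = 38.1358 rad/s

38.1358 rad/s


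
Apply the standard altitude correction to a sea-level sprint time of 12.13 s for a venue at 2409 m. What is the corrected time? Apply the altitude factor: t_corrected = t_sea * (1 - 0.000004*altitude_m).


Correction factor = 1 - 0.000004 * 2409 = 0.990364
t_corrected = t_sea * factor = 12.13 * 0.990364
t_corrected = 12.0131 s

12.0131 s


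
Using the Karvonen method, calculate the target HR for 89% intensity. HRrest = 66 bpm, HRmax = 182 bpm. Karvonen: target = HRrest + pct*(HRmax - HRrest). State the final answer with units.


Target = HRrest + pct*(HRmax - HRrest)
Heart rate reserve = HRmax - HRrest = 182 - 66 = 116 bpm
Fraction = 89% = 0.89
Target = 66 + 0.89 * 116
Target = 66 + 103.24 = 169.24 bpm

169.24 bpm


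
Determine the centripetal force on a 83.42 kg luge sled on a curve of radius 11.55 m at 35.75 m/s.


Fc = m * v^2 / r
v^2 = 35.75^2 = 1278.0625
Fc = 83.42 * 1278.0625 / 11.55
Fc = 106615.9738 / 11.55 = 9230.8202 N

9230.8202 N


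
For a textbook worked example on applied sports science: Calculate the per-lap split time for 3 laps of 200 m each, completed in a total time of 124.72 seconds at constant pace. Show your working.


Split time = total_time / n_laps = 124.72 / 3
Split time = 41.5733 s per lap

41.5733 s


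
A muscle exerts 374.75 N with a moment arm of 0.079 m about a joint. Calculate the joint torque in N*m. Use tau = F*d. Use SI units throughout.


tau = F * d
tau = 374.75 * 0.079
tau = 29.6053 N*m

29.6053 N*m


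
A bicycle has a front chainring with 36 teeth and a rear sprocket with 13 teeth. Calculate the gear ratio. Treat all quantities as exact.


GR = front_teeth / rear_teeth
GR = 36 / 13
GR = 2.7692

2.7692


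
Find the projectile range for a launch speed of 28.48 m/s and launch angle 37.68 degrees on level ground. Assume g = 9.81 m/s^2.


R = v^2 * sin(2*theta) / g
Convert angle to radians: theta = 37.68 deg = 0.6576 rad
sin(2*theta) = sin(1.3153) = 0.9675
R = 28.48^2 * 0.9675 / 9.81
R = 811.1104 * 0.9675 / 9.81 = 79.9976 m

79.9976 m


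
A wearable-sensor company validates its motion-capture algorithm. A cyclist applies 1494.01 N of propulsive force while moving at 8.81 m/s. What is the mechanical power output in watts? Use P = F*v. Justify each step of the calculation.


P = F * v
P = 1494.01 * 8.81
P = 13162.2281 W

13162.2281 W


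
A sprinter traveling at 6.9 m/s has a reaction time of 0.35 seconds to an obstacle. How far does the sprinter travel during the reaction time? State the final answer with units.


d = v * t
d = 6.9 * 0.35
d = 2.415 m

2.415 m


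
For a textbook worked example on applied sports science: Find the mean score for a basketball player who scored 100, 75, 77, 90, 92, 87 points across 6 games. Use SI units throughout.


Average = sum / n
Sum = 521
Average = 521 / 6 = 86.8333

86.8333


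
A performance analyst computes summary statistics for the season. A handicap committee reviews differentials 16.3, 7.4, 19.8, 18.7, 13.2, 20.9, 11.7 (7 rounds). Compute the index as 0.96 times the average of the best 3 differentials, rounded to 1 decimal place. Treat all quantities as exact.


All differentials: 16.3, 7.4, 19.8, 18.7, 13.2, 20.9, 11.7
Sorted: 7.4, 11.7, 13.2, 16.3, 18.7, 19.8, 20.9
Best 3: 7.4, 11.7, 13.2
Average of best = 32.3 / 3 = 10.7667
Raw index = 10.7667 * 0.96 = 10.336
Handicap index = round(10.336, 1) = 10.3

10.3


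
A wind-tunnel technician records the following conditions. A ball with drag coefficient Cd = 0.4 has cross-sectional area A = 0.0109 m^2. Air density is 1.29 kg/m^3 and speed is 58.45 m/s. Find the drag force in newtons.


Fd = 0.5 * Cd * rho * A * v^2
Fd = 0.5 * 0.4 * 1.29 * 0.0109 * 58.45^2
v^2 = 3416.4025
Fd = 0.5 * 0.4 * 1.29 * 0.0109 * 3416.4025 = 9.6076 N

9.6076 N


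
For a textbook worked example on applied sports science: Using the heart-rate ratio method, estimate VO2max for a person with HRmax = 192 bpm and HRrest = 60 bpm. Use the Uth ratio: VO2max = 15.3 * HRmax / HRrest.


VO2max = 15.3 * HRmax / HRrest
VO2max = 15.3 * 192 / 60
VO2max = 2937.6 / 60 = 48.96 mL/kg/min

48.96 mL/kg/min


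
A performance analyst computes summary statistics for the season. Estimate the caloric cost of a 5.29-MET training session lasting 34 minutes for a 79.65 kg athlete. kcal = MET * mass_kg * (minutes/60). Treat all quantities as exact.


kcal = MET * mass * time_hr
Convert time: 34 min = 0.5667 hr
kcal = 5.29 * 79.65 * 0.5667
kcal = 238.7642 kcal

238.7642 kcal


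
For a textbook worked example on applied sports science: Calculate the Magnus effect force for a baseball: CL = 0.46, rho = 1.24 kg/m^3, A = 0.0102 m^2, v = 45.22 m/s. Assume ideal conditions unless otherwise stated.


FM = 0.5 * CL * rho * A * v^2
FM = 0.5 * 0.46 * 1.24 * 0.0102 * 45.22^2
v^2 = 2044.8484
FM = 0.5 * 0.46 * 1.24 * 0.0102 * 2044.8484 = 5.9485 N

5.9485 N


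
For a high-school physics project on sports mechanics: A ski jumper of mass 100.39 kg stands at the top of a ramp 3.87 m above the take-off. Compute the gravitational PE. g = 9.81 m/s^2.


PE = m * g * h
PE = 100.39 * 9.81 * 3.87
PE = 984.8259 * 3.87 = 3811.2762 J

3811.2762 J


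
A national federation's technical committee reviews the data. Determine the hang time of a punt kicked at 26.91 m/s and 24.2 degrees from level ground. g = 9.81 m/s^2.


T = 2*v*sin(theta)/g
sin(theta) = sin(24.2 deg) = 0.4099
T = 2*26.91*0.4099 / 9.81
T = 22.0621 / 9.81 = 2.2489 s

2.2489 s


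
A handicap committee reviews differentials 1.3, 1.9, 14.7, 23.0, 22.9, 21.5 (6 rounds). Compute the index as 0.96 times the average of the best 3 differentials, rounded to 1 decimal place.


All differentials: 1.3, 1.9, 14.7, 23.0, 22.9, 21.5
Sorted: 1.3, 1.9, 14.7, 21.5, 22.9, 23.0
Best 3: 1.3, 1.9, 14.7
Average of best = 17.9 / 3 = 5.9667
Raw index = 5.9667 * 0.96 = 5.728
Handicap index = round(5.728, 1) = 5.7

5.7


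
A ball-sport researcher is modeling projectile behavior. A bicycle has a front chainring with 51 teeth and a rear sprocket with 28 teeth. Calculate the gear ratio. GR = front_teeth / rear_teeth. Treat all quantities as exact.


GR = front_teeth / rear_teeth
GR = 51 / 28
GR = 1.8214

1.8214


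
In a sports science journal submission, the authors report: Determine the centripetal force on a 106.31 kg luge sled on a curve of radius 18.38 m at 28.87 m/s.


Fc = m * v^2 / r
v^2 = 28.87^2 = 833.4769
Fc = 106.31 * 833.4769 / 18.38
Fc = 88606.9292 / 18.38 = 4820.834 N

4820.834 N


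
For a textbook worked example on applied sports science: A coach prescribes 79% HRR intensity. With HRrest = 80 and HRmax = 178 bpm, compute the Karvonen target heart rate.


Target = HRrest + pct*(HRmax - HRrest)
Heart rate reserve = HRmax - HRrest = 178 - 80 = 98 bpm
Fraction = 79% = 0.79
Target = 80 + 0.79 * 98
Target = 80 + 77.42 = 157.42 bpm

157.42 bpm


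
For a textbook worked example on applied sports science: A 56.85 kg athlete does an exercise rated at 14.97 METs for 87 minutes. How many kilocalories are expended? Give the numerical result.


kcal = MET * mass * time_hr
Convert time: 87 min = 1.45 hr
kcal = 14.97 * 56.85 * 1.45
kcal = 1234.0145 kcal

1234.0145 kcal


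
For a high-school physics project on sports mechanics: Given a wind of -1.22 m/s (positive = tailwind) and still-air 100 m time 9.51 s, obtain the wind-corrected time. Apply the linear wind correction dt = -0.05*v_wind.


dt = -0.05 * v_wind = -0.05 * -1.22 = 0.061 s
t_corrected = t_still + dt = 9.51 + (0.061)
t_corrected = 9.571 s

9.571 s


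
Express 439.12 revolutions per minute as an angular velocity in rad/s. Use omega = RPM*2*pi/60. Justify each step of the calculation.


omega = RPM * 2 * pi / 60
omega = 439.12 * 2 * 3.14159 / 60
omega = 2759.0723 / 60 = 45.9845 rad/s

45.9845 rad/s


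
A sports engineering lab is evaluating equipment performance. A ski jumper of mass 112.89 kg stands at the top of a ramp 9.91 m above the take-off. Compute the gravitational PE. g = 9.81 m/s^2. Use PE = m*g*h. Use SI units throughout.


PE = m * g * h
PE = 112.89 * 9.81 * 9.91
PE = 1107.4509 * 9.91 = 10974.8384 J

10974.8384 J


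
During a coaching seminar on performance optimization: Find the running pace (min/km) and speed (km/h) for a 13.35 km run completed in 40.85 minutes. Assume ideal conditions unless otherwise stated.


Pace = time / distance = 40.85 min / 13.35 km = 3.0599 min/km
Speed = distance / time_in_hours = 13.35 / 0.6808 hr
Speed = 19.6083 km/h

3.0599 min/km, 19.6083 km/h


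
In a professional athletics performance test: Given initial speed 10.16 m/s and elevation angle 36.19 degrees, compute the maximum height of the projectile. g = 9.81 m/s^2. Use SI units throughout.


H = (v*sin(theta))^2 / (2*g)
vy = v*sin(theta) = 10.16 * sin(36.19 deg) = 5.9991 m/s
H = vy^2 / (2*g) = 35.9895 / (2*9.81)
H = 35.9895 / 19.62 = 1.8343 m

1.8343 m


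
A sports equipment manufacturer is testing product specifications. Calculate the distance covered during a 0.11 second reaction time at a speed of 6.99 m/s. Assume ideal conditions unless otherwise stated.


d = v * t
d = 6.99 * 0.11
d = 0.7689 m

0.7689 m


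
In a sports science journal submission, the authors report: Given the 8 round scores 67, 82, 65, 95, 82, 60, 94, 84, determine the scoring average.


Average = sum / n
Sum = 629
Average = 629 / 8 = 78.625

78.625


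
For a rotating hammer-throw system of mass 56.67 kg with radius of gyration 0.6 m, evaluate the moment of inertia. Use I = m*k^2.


I = m * k^2
I = 56.67 * 0.6^2
I = 56.67 * 0.36 = 20.4012 kg*m^2

20.4012 kg*m^2


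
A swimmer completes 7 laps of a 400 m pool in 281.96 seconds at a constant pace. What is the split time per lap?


Split time = total_time / n_laps = 281.96 / 7
Split time = 40.28 s per lap

40.28 s


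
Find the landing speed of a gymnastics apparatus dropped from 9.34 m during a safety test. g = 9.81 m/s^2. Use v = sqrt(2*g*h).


v = sqrt(2 * g * h)
v = sqrt(2 * 9.81 * 9.34)
v = sqrt(183.2508) = 13.537 m/s

13.537 m/s
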